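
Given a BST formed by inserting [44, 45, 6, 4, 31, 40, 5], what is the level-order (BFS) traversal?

Tree insertion order: [44, 45, 6, 4, 31, 40, 5]
Tree (level-order array): [44, 6, 45, 4, 31, None, None, None, 5, None, 40]
BFS from the root, enqueuing left then right child of each popped node:
  queue [44] -> pop 44, enqueue [6, 45], visited so far: [44]
  queue [6, 45] -> pop 6, enqueue [4, 31], visited so far: [44, 6]
  queue [45, 4, 31] -> pop 45, enqueue [none], visited so far: [44, 6, 45]
  queue [4, 31] -> pop 4, enqueue [5], visited so far: [44, 6, 45, 4]
  queue [31, 5] -> pop 31, enqueue [40], visited so far: [44, 6, 45, 4, 31]
  queue [5, 40] -> pop 5, enqueue [none], visited so far: [44, 6, 45, 4, 31, 5]
  queue [40] -> pop 40, enqueue [none], visited so far: [44, 6, 45, 4, 31, 5, 40]
Result: [44, 6, 45, 4, 31, 5, 40]


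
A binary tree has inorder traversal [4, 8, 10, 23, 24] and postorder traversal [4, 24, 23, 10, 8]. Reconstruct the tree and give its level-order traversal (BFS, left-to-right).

Inorder:   [4, 8, 10, 23, 24]
Postorder: [4, 24, 23, 10, 8]
Algorithm: postorder visits root last, so walk postorder right-to-left;
each value is the root of the current inorder slice — split it at that
value, recurse on the right subtree first, then the left.
Recursive splits:
  root=8; inorder splits into left=[4], right=[10, 23, 24]
  root=10; inorder splits into left=[], right=[23, 24]
  root=23; inorder splits into left=[], right=[24]
  root=24; inorder splits into left=[], right=[]
  root=4; inorder splits into left=[], right=[]
Reconstructed level-order: [8, 4, 10, 23, 24]


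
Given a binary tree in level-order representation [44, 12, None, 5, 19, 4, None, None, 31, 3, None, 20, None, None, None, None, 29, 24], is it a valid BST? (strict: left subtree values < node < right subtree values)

Level-order array: [44, 12, None, 5, 19, 4, None, None, 31, 3, None, 20, None, None, None, None, 29, 24]
Validate using subtree bounds (lo, hi): at each node, require lo < value < hi,
then recurse left with hi=value and right with lo=value.
Preorder trace (stopping at first violation):
  at node 44 with bounds (-inf, +inf): OK
  at node 12 with bounds (-inf, 44): OK
  at node 5 with bounds (-inf, 12): OK
  at node 4 with bounds (-inf, 5): OK
  at node 3 with bounds (-inf, 4): OK
  at node 19 with bounds (12, 44): OK
  at node 31 with bounds (19, 44): OK
  at node 20 with bounds (19, 31): OK
  at node 29 with bounds (20, 31): OK
  at node 24 with bounds (20, 29): OK
No violation found at any node.
Result: Valid BST


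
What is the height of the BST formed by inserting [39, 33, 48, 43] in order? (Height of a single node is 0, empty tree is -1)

Insertion order: [39, 33, 48, 43]
Tree (level-order array): [39, 33, 48, None, None, 43]
Compute height bottom-up (empty subtree = -1):
  height(33) = 1 + max(-1, -1) = 0
  height(43) = 1 + max(-1, -1) = 0
  height(48) = 1 + max(0, -1) = 1
  height(39) = 1 + max(0, 1) = 2
Height = 2


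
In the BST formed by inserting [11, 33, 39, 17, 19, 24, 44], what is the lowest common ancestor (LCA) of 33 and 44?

Tree insertion order: [11, 33, 39, 17, 19, 24, 44]
Tree (level-order array): [11, None, 33, 17, 39, None, 19, None, 44, None, 24]
In a BST, the LCA of p=33, q=44 is the first node v on the
root-to-leaf path with p <= v <= q (go left if both < v, right if both > v).
Walk from root:
  at 11: both 33 and 44 > 11, go right
  at 33: 33 <= 33 <= 44, this is the LCA
LCA = 33


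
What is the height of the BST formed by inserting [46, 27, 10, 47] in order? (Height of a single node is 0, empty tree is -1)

Insertion order: [46, 27, 10, 47]
Tree (level-order array): [46, 27, 47, 10]
Compute height bottom-up (empty subtree = -1):
  height(10) = 1 + max(-1, -1) = 0
  height(27) = 1 + max(0, -1) = 1
  height(47) = 1 + max(-1, -1) = 0
  height(46) = 1 + max(1, 0) = 2
Height = 2


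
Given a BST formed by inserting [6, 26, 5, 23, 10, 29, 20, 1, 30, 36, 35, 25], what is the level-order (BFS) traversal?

Tree insertion order: [6, 26, 5, 23, 10, 29, 20, 1, 30, 36, 35, 25]
Tree (level-order array): [6, 5, 26, 1, None, 23, 29, None, None, 10, 25, None, 30, None, 20, None, None, None, 36, None, None, 35]
BFS from the root, enqueuing left then right child of each popped node:
  queue [6] -> pop 6, enqueue [5, 26], visited so far: [6]
  queue [5, 26] -> pop 5, enqueue [1], visited so far: [6, 5]
  queue [26, 1] -> pop 26, enqueue [23, 29], visited so far: [6, 5, 26]
  queue [1, 23, 29] -> pop 1, enqueue [none], visited so far: [6, 5, 26, 1]
  queue [23, 29] -> pop 23, enqueue [10, 25], visited so far: [6, 5, 26, 1, 23]
  queue [29, 10, 25] -> pop 29, enqueue [30], visited so far: [6, 5, 26, 1, 23, 29]
  queue [10, 25, 30] -> pop 10, enqueue [20], visited so far: [6, 5, 26, 1, 23, 29, 10]
  queue [25, 30, 20] -> pop 25, enqueue [none], visited so far: [6, 5, 26, 1, 23, 29, 10, 25]
  queue [30, 20] -> pop 30, enqueue [36], visited so far: [6, 5, 26, 1, 23, 29, 10, 25, 30]
  queue [20, 36] -> pop 20, enqueue [none], visited so far: [6, 5, 26, 1, 23, 29, 10, 25, 30, 20]
  queue [36] -> pop 36, enqueue [35], visited so far: [6, 5, 26, 1, 23, 29, 10, 25, 30, 20, 36]
  queue [35] -> pop 35, enqueue [none], visited so far: [6, 5, 26, 1, 23, 29, 10, 25, 30, 20, 36, 35]
Result: [6, 5, 26, 1, 23, 29, 10, 25, 30, 20, 36, 35]


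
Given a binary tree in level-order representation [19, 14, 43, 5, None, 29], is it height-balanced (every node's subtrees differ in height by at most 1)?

Tree (level-order array): [19, 14, 43, 5, None, 29]
Definition: a tree is height-balanced if, at every node, |h(left) - h(right)| <= 1 (empty subtree has height -1).
Bottom-up per-node check:
  node 5: h_left=-1, h_right=-1, diff=0 [OK], height=0
  node 14: h_left=0, h_right=-1, diff=1 [OK], height=1
  node 29: h_left=-1, h_right=-1, diff=0 [OK], height=0
  node 43: h_left=0, h_right=-1, diff=1 [OK], height=1
  node 19: h_left=1, h_right=1, diff=0 [OK], height=2
All nodes satisfy the balance condition.
Result: Balanced


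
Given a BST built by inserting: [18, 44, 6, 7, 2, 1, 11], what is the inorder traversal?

Tree insertion order: [18, 44, 6, 7, 2, 1, 11]
Tree (level-order array): [18, 6, 44, 2, 7, None, None, 1, None, None, 11]
Inorder traversal: [1, 2, 6, 7, 11, 18, 44]


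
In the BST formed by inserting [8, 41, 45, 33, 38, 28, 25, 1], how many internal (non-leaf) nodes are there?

Tree built from: [8, 41, 45, 33, 38, 28, 25, 1]
Tree (level-order array): [8, 1, 41, None, None, 33, 45, 28, 38, None, None, 25]
Rule: An internal node has at least one child.
Per-node child counts:
  node 8: 2 child(ren)
  node 1: 0 child(ren)
  node 41: 2 child(ren)
  node 33: 2 child(ren)
  node 28: 1 child(ren)
  node 25: 0 child(ren)
  node 38: 0 child(ren)
  node 45: 0 child(ren)
Matching nodes: [8, 41, 33, 28]
Count of internal (non-leaf) nodes: 4


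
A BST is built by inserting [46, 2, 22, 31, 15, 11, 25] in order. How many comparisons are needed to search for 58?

Search path for 58: 46
Found: False
Comparisons: 1


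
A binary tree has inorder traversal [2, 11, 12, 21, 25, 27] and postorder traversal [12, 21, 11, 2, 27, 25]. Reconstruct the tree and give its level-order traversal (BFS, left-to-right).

Inorder:   [2, 11, 12, 21, 25, 27]
Postorder: [12, 21, 11, 2, 27, 25]
Algorithm: postorder visits root last, so walk postorder right-to-left;
each value is the root of the current inorder slice — split it at that
value, recurse on the right subtree first, then the left.
Recursive splits:
  root=25; inorder splits into left=[2, 11, 12, 21], right=[27]
  root=27; inorder splits into left=[], right=[]
  root=2; inorder splits into left=[], right=[11, 12, 21]
  root=11; inorder splits into left=[], right=[12, 21]
  root=21; inorder splits into left=[12], right=[]
  root=12; inorder splits into left=[], right=[]
Reconstructed level-order: [25, 2, 27, 11, 21, 12]


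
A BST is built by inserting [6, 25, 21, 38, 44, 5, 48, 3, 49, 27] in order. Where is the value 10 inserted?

Starting tree (level order): [6, 5, 25, 3, None, 21, 38, None, None, None, None, 27, 44, None, None, None, 48, None, 49]
Insertion path: 6 -> 25 -> 21
Result: insert 10 as left child of 21
Final tree (level order): [6, 5, 25, 3, None, 21, 38, None, None, 10, None, 27, 44, None, None, None, None, None, 48, None, 49]


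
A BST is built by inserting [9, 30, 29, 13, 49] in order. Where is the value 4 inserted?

Starting tree (level order): [9, None, 30, 29, 49, 13]
Insertion path: 9
Result: insert 4 as left child of 9
Final tree (level order): [9, 4, 30, None, None, 29, 49, 13]


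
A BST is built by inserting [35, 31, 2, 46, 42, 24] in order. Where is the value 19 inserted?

Starting tree (level order): [35, 31, 46, 2, None, 42, None, None, 24]
Insertion path: 35 -> 31 -> 2 -> 24
Result: insert 19 as left child of 24
Final tree (level order): [35, 31, 46, 2, None, 42, None, None, 24, None, None, 19]


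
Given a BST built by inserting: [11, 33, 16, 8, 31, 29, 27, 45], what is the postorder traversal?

Tree insertion order: [11, 33, 16, 8, 31, 29, 27, 45]
Tree (level-order array): [11, 8, 33, None, None, 16, 45, None, 31, None, None, 29, None, 27]
Postorder traversal: [8, 27, 29, 31, 16, 45, 33, 11]


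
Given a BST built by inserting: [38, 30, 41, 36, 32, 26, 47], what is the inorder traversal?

Tree insertion order: [38, 30, 41, 36, 32, 26, 47]
Tree (level-order array): [38, 30, 41, 26, 36, None, 47, None, None, 32]
Inorder traversal: [26, 30, 32, 36, 38, 41, 47]


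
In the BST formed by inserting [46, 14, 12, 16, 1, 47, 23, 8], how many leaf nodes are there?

Tree built from: [46, 14, 12, 16, 1, 47, 23, 8]
Tree (level-order array): [46, 14, 47, 12, 16, None, None, 1, None, None, 23, None, 8]
Rule: A leaf has 0 children.
Per-node child counts:
  node 46: 2 child(ren)
  node 14: 2 child(ren)
  node 12: 1 child(ren)
  node 1: 1 child(ren)
  node 8: 0 child(ren)
  node 16: 1 child(ren)
  node 23: 0 child(ren)
  node 47: 0 child(ren)
Matching nodes: [8, 23, 47]
Count of leaf nodes: 3


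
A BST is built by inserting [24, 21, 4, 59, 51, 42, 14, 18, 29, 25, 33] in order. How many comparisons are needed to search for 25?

Search path for 25: 24 -> 59 -> 51 -> 42 -> 29 -> 25
Found: True
Comparisons: 6


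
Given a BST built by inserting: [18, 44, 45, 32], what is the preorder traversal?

Tree insertion order: [18, 44, 45, 32]
Tree (level-order array): [18, None, 44, 32, 45]
Preorder traversal: [18, 44, 32, 45]


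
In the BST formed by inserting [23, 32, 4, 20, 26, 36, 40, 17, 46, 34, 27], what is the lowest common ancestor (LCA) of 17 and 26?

Tree insertion order: [23, 32, 4, 20, 26, 36, 40, 17, 46, 34, 27]
Tree (level-order array): [23, 4, 32, None, 20, 26, 36, 17, None, None, 27, 34, 40, None, None, None, None, None, None, None, 46]
In a BST, the LCA of p=17, q=26 is the first node v on the
root-to-leaf path with p <= v <= q (go left if both < v, right if both > v).
Walk from root:
  at 23: 17 <= 23 <= 26, this is the LCA
LCA = 23


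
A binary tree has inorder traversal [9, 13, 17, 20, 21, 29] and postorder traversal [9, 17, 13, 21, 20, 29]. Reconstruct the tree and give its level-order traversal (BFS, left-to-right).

Inorder:   [9, 13, 17, 20, 21, 29]
Postorder: [9, 17, 13, 21, 20, 29]
Algorithm: postorder visits root last, so walk postorder right-to-left;
each value is the root of the current inorder slice — split it at that
value, recurse on the right subtree first, then the left.
Recursive splits:
  root=29; inorder splits into left=[9, 13, 17, 20, 21], right=[]
  root=20; inorder splits into left=[9, 13, 17], right=[21]
  root=21; inorder splits into left=[], right=[]
  root=13; inorder splits into left=[9], right=[17]
  root=17; inorder splits into left=[], right=[]
  root=9; inorder splits into left=[], right=[]
Reconstructed level-order: [29, 20, 13, 21, 9, 17]


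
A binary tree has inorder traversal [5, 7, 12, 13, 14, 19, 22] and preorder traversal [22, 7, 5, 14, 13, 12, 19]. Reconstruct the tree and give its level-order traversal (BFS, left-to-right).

Inorder:  [5, 7, 12, 13, 14, 19, 22]
Preorder: [22, 7, 5, 14, 13, 12, 19]
Algorithm: preorder visits root first, so consume preorder in order;
for each root, split the current inorder slice at that value into
left-subtree inorder and right-subtree inorder, then recurse.
Recursive splits:
  root=22; inorder splits into left=[5, 7, 12, 13, 14, 19], right=[]
  root=7; inorder splits into left=[5], right=[12, 13, 14, 19]
  root=5; inorder splits into left=[], right=[]
  root=14; inorder splits into left=[12, 13], right=[19]
  root=13; inorder splits into left=[12], right=[]
  root=12; inorder splits into left=[], right=[]
  root=19; inorder splits into left=[], right=[]
Reconstructed level-order: [22, 7, 5, 14, 13, 19, 12]


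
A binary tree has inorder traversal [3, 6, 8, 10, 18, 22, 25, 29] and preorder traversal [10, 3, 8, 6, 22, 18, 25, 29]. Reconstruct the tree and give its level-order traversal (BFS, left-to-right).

Inorder:  [3, 6, 8, 10, 18, 22, 25, 29]
Preorder: [10, 3, 8, 6, 22, 18, 25, 29]
Algorithm: preorder visits root first, so consume preorder in order;
for each root, split the current inorder slice at that value into
left-subtree inorder and right-subtree inorder, then recurse.
Recursive splits:
  root=10; inorder splits into left=[3, 6, 8], right=[18, 22, 25, 29]
  root=3; inorder splits into left=[], right=[6, 8]
  root=8; inorder splits into left=[6], right=[]
  root=6; inorder splits into left=[], right=[]
  root=22; inorder splits into left=[18], right=[25, 29]
  root=18; inorder splits into left=[], right=[]
  root=25; inorder splits into left=[], right=[29]
  root=29; inorder splits into left=[], right=[]
Reconstructed level-order: [10, 3, 22, 8, 18, 25, 6, 29]


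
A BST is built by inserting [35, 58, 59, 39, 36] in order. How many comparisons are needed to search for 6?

Search path for 6: 35
Found: False
Comparisons: 1


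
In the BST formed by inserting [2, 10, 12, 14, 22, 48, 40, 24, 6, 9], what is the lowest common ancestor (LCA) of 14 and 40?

Tree insertion order: [2, 10, 12, 14, 22, 48, 40, 24, 6, 9]
Tree (level-order array): [2, None, 10, 6, 12, None, 9, None, 14, None, None, None, 22, None, 48, 40, None, 24]
In a BST, the LCA of p=14, q=40 is the first node v on the
root-to-leaf path with p <= v <= q (go left if both < v, right if both > v).
Walk from root:
  at 2: both 14 and 40 > 2, go right
  at 10: both 14 and 40 > 10, go right
  at 12: both 14 and 40 > 12, go right
  at 14: 14 <= 14 <= 40, this is the LCA
LCA = 14


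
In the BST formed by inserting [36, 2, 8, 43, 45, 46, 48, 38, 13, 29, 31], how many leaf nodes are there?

Tree built from: [36, 2, 8, 43, 45, 46, 48, 38, 13, 29, 31]
Tree (level-order array): [36, 2, 43, None, 8, 38, 45, None, 13, None, None, None, 46, None, 29, None, 48, None, 31]
Rule: A leaf has 0 children.
Per-node child counts:
  node 36: 2 child(ren)
  node 2: 1 child(ren)
  node 8: 1 child(ren)
  node 13: 1 child(ren)
  node 29: 1 child(ren)
  node 31: 0 child(ren)
  node 43: 2 child(ren)
  node 38: 0 child(ren)
  node 45: 1 child(ren)
  node 46: 1 child(ren)
  node 48: 0 child(ren)
Matching nodes: [31, 38, 48]
Count of leaf nodes: 3


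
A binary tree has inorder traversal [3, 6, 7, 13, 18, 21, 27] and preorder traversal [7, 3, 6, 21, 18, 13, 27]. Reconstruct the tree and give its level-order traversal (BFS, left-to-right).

Inorder:  [3, 6, 7, 13, 18, 21, 27]
Preorder: [7, 3, 6, 21, 18, 13, 27]
Algorithm: preorder visits root first, so consume preorder in order;
for each root, split the current inorder slice at that value into
left-subtree inorder and right-subtree inorder, then recurse.
Recursive splits:
  root=7; inorder splits into left=[3, 6], right=[13, 18, 21, 27]
  root=3; inorder splits into left=[], right=[6]
  root=6; inorder splits into left=[], right=[]
  root=21; inorder splits into left=[13, 18], right=[27]
  root=18; inorder splits into left=[13], right=[]
  root=13; inorder splits into left=[], right=[]
  root=27; inorder splits into left=[], right=[]
Reconstructed level-order: [7, 3, 21, 6, 18, 27, 13]


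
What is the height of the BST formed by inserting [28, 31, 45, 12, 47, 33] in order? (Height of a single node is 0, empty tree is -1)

Insertion order: [28, 31, 45, 12, 47, 33]
Tree (level-order array): [28, 12, 31, None, None, None, 45, 33, 47]
Compute height bottom-up (empty subtree = -1):
  height(12) = 1 + max(-1, -1) = 0
  height(33) = 1 + max(-1, -1) = 0
  height(47) = 1 + max(-1, -1) = 0
  height(45) = 1 + max(0, 0) = 1
  height(31) = 1 + max(-1, 1) = 2
  height(28) = 1 + max(0, 2) = 3
Height = 3


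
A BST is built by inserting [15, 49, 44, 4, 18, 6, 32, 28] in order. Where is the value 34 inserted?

Starting tree (level order): [15, 4, 49, None, 6, 44, None, None, None, 18, None, None, 32, 28]
Insertion path: 15 -> 49 -> 44 -> 18 -> 32
Result: insert 34 as right child of 32
Final tree (level order): [15, 4, 49, None, 6, 44, None, None, None, 18, None, None, 32, 28, 34]


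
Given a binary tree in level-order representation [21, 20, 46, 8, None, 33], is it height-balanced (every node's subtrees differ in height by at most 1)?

Tree (level-order array): [21, 20, 46, 8, None, 33]
Definition: a tree is height-balanced if, at every node, |h(left) - h(right)| <= 1 (empty subtree has height -1).
Bottom-up per-node check:
  node 8: h_left=-1, h_right=-1, diff=0 [OK], height=0
  node 20: h_left=0, h_right=-1, diff=1 [OK], height=1
  node 33: h_left=-1, h_right=-1, diff=0 [OK], height=0
  node 46: h_left=0, h_right=-1, diff=1 [OK], height=1
  node 21: h_left=1, h_right=1, diff=0 [OK], height=2
All nodes satisfy the balance condition.
Result: Balanced


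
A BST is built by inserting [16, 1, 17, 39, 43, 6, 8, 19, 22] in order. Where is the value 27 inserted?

Starting tree (level order): [16, 1, 17, None, 6, None, 39, None, 8, 19, 43, None, None, None, 22]
Insertion path: 16 -> 17 -> 39 -> 19 -> 22
Result: insert 27 as right child of 22
Final tree (level order): [16, 1, 17, None, 6, None, 39, None, 8, 19, 43, None, None, None, 22, None, None, None, 27]


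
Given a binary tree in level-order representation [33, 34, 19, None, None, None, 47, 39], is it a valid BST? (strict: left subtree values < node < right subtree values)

Level-order array: [33, 34, 19, None, None, None, 47, 39]
Validate using subtree bounds (lo, hi): at each node, require lo < value < hi,
then recurse left with hi=value and right with lo=value.
Preorder trace (stopping at first violation):
  at node 33 with bounds (-inf, +inf): OK
  at node 34 with bounds (-inf, 33): VIOLATION
Node 34 violates its bound: not (-inf < 34 < 33).
Result: Not a valid BST


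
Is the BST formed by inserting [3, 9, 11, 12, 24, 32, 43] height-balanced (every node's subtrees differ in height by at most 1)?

Tree (level-order array): [3, None, 9, None, 11, None, 12, None, 24, None, 32, None, 43]
Definition: a tree is height-balanced if, at every node, |h(left) - h(right)| <= 1 (empty subtree has height -1).
Bottom-up per-node check:
  node 43: h_left=-1, h_right=-1, diff=0 [OK], height=0
  node 32: h_left=-1, h_right=0, diff=1 [OK], height=1
  node 24: h_left=-1, h_right=1, diff=2 [FAIL (|-1-1|=2 > 1)], height=2
  node 12: h_left=-1, h_right=2, diff=3 [FAIL (|-1-2|=3 > 1)], height=3
  node 11: h_left=-1, h_right=3, diff=4 [FAIL (|-1-3|=4 > 1)], height=4
  node 9: h_left=-1, h_right=4, diff=5 [FAIL (|-1-4|=5 > 1)], height=5
  node 3: h_left=-1, h_right=5, diff=6 [FAIL (|-1-5|=6 > 1)], height=6
Node 24 violates the condition: |-1 - 1| = 2 > 1.
Result: Not balanced


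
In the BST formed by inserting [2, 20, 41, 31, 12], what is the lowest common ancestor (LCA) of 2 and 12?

Tree insertion order: [2, 20, 41, 31, 12]
Tree (level-order array): [2, None, 20, 12, 41, None, None, 31]
In a BST, the LCA of p=2, q=12 is the first node v on the
root-to-leaf path with p <= v <= q (go left if both < v, right if both > v).
Walk from root:
  at 2: 2 <= 2 <= 12, this is the LCA
LCA = 2


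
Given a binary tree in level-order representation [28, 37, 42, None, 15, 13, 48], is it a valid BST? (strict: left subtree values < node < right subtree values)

Level-order array: [28, 37, 42, None, 15, 13, 48]
Validate using subtree bounds (lo, hi): at each node, require lo < value < hi,
then recurse left with hi=value and right with lo=value.
Preorder trace (stopping at first violation):
  at node 28 with bounds (-inf, +inf): OK
  at node 37 with bounds (-inf, 28): VIOLATION
Node 37 violates its bound: not (-inf < 37 < 28).
Result: Not a valid BST


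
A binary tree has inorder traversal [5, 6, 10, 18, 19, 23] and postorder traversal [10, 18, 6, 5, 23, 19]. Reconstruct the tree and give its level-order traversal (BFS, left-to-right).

Inorder:   [5, 6, 10, 18, 19, 23]
Postorder: [10, 18, 6, 5, 23, 19]
Algorithm: postorder visits root last, so walk postorder right-to-left;
each value is the root of the current inorder slice — split it at that
value, recurse on the right subtree first, then the left.
Recursive splits:
  root=19; inorder splits into left=[5, 6, 10, 18], right=[23]
  root=23; inorder splits into left=[], right=[]
  root=5; inorder splits into left=[], right=[6, 10, 18]
  root=6; inorder splits into left=[], right=[10, 18]
  root=18; inorder splits into left=[10], right=[]
  root=10; inorder splits into left=[], right=[]
Reconstructed level-order: [19, 5, 23, 6, 18, 10]


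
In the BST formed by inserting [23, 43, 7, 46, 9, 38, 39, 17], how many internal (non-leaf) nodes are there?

Tree built from: [23, 43, 7, 46, 9, 38, 39, 17]
Tree (level-order array): [23, 7, 43, None, 9, 38, 46, None, 17, None, 39]
Rule: An internal node has at least one child.
Per-node child counts:
  node 23: 2 child(ren)
  node 7: 1 child(ren)
  node 9: 1 child(ren)
  node 17: 0 child(ren)
  node 43: 2 child(ren)
  node 38: 1 child(ren)
  node 39: 0 child(ren)
  node 46: 0 child(ren)
Matching nodes: [23, 7, 9, 43, 38]
Count of internal (non-leaf) nodes: 5


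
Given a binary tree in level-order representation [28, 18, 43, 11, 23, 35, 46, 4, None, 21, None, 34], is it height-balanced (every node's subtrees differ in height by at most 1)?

Tree (level-order array): [28, 18, 43, 11, 23, 35, 46, 4, None, 21, None, 34]
Definition: a tree is height-balanced if, at every node, |h(left) - h(right)| <= 1 (empty subtree has height -1).
Bottom-up per-node check:
  node 4: h_left=-1, h_right=-1, diff=0 [OK], height=0
  node 11: h_left=0, h_right=-1, diff=1 [OK], height=1
  node 21: h_left=-1, h_right=-1, diff=0 [OK], height=0
  node 23: h_left=0, h_right=-1, diff=1 [OK], height=1
  node 18: h_left=1, h_right=1, diff=0 [OK], height=2
  node 34: h_left=-1, h_right=-1, diff=0 [OK], height=0
  node 35: h_left=0, h_right=-1, diff=1 [OK], height=1
  node 46: h_left=-1, h_right=-1, diff=0 [OK], height=0
  node 43: h_left=1, h_right=0, diff=1 [OK], height=2
  node 28: h_left=2, h_right=2, diff=0 [OK], height=3
All nodes satisfy the balance condition.
Result: Balanced


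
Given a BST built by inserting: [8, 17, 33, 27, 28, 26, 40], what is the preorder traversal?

Tree insertion order: [8, 17, 33, 27, 28, 26, 40]
Tree (level-order array): [8, None, 17, None, 33, 27, 40, 26, 28]
Preorder traversal: [8, 17, 33, 27, 26, 28, 40]


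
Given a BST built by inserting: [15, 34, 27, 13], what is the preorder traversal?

Tree insertion order: [15, 34, 27, 13]
Tree (level-order array): [15, 13, 34, None, None, 27]
Preorder traversal: [15, 13, 34, 27]


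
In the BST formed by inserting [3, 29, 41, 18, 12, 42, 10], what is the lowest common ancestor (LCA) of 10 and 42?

Tree insertion order: [3, 29, 41, 18, 12, 42, 10]
Tree (level-order array): [3, None, 29, 18, 41, 12, None, None, 42, 10]
In a BST, the LCA of p=10, q=42 is the first node v on the
root-to-leaf path with p <= v <= q (go left if both < v, right if both > v).
Walk from root:
  at 3: both 10 and 42 > 3, go right
  at 29: 10 <= 29 <= 42, this is the LCA
LCA = 29


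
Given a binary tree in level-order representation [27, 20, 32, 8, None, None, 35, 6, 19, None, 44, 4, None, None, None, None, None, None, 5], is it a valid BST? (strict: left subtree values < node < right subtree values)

Level-order array: [27, 20, 32, 8, None, None, 35, 6, 19, None, 44, 4, None, None, None, None, None, None, 5]
Validate using subtree bounds (lo, hi): at each node, require lo < value < hi,
then recurse left with hi=value and right with lo=value.
Preorder trace (stopping at first violation):
  at node 27 with bounds (-inf, +inf): OK
  at node 20 with bounds (-inf, 27): OK
  at node 8 with bounds (-inf, 20): OK
  at node 6 with bounds (-inf, 8): OK
  at node 4 with bounds (-inf, 6): OK
  at node 5 with bounds (4, 6): OK
  at node 19 with bounds (8, 20): OK
  at node 32 with bounds (27, +inf): OK
  at node 35 with bounds (32, +inf): OK
  at node 44 with bounds (35, +inf): OK
No violation found at any node.
Result: Valid BST


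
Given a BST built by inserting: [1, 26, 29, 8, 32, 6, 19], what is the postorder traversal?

Tree insertion order: [1, 26, 29, 8, 32, 6, 19]
Tree (level-order array): [1, None, 26, 8, 29, 6, 19, None, 32]
Postorder traversal: [6, 19, 8, 32, 29, 26, 1]


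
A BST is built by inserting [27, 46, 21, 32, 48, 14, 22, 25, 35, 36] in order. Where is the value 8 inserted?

Starting tree (level order): [27, 21, 46, 14, 22, 32, 48, None, None, None, 25, None, 35, None, None, None, None, None, 36]
Insertion path: 27 -> 21 -> 14
Result: insert 8 as left child of 14
Final tree (level order): [27, 21, 46, 14, 22, 32, 48, 8, None, None, 25, None, 35, None, None, None, None, None, None, None, 36]


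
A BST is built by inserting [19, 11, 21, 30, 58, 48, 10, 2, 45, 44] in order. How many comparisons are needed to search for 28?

Search path for 28: 19 -> 21 -> 30
Found: False
Comparisons: 3


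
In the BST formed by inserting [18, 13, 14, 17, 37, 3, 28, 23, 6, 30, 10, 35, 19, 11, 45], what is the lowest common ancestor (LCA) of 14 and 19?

Tree insertion order: [18, 13, 14, 17, 37, 3, 28, 23, 6, 30, 10, 35, 19, 11, 45]
Tree (level-order array): [18, 13, 37, 3, 14, 28, 45, None, 6, None, 17, 23, 30, None, None, None, 10, None, None, 19, None, None, 35, None, 11]
In a BST, the LCA of p=14, q=19 is the first node v on the
root-to-leaf path with p <= v <= q (go left if both < v, right if both > v).
Walk from root:
  at 18: 14 <= 18 <= 19, this is the LCA
LCA = 18


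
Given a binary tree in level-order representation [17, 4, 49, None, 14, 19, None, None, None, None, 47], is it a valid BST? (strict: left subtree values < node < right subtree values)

Level-order array: [17, 4, 49, None, 14, 19, None, None, None, None, 47]
Validate using subtree bounds (lo, hi): at each node, require lo < value < hi,
then recurse left with hi=value and right with lo=value.
Preorder trace (stopping at first violation):
  at node 17 with bounds (-inf, +inf): OK
  at node 4 with bounds (-inf, 17): OK
  at node 14 with bounds (4, 17): OK
  at node 49 with bounds (17, +inf): OK
  at node 19 with bounds (17, 49): OK
  at node 47 with bounds (19, 49): OK
No violation found at any node.
Result: Valid BST


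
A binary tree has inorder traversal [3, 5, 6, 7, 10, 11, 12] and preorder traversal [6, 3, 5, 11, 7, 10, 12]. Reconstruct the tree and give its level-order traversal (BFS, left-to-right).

Inorder:  [3, 5, 6, 7, 10, 11, 12]
Preorder: [6, 3, 5, 11, 7, 10, 12]
Algorithm: preorder visits root first, so consume preorder in order;
for each root, split the current inorder slice at that value into
left-subtree inorder and right-subtree inorder, then recurse.
Recursive splits:
  root=6; inorder splits into left=[3, 5], right=[7, 10, 11, 12]
  root=3; inorder splits into left=[], right=[5]
  root=5; inorder splits into left=[], right=[]
  root=11; inorder splits into left=[7, 10], right=[12]
  root=7; inorder splits into left=[], right=[10]
  root=10; inorder splits into left=[], right=[]
  root=12; inorder splits into left=[], right=[]
Reconstructed level-order: [6, 3, 11, 5, 7, 12, 10]


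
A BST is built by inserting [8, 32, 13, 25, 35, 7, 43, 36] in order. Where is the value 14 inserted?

Starting tree (level order): [8, 7, 32, None, None, 13, 35, None, 25, None, 43, None, None, 36]
Insertion path: 8 -> 32 -> 13 -> 25
Result: insert 14 as left child of 25
Final tree (level order): [8, 7, 32, None, None, 13, 35, None, 25, None, 43, 14, None, 36]


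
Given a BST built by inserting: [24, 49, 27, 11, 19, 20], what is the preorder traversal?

Tree insertion order: [24, 49, 27, 11, 19, 20]
Tree (level-order array): [24, 11, 49, None, 19, 27, None, None, 20]
Preorder traversal: [24, 11, 19, 20, 49, 27]


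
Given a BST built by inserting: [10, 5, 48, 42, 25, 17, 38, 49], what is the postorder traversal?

Tree insertion order: [10, 5, 48, 42, 25, 17, 38, 49]
Tree (level-order array): [10, 5, 48, None, None, 42, 49, 25, None, None, None, 17, 38]
Postorder traversal: [5, 17, 38, 25, 42, 49, 48, 10]


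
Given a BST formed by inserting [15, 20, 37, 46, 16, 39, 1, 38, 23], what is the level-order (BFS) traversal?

Tree insertion order: [15, 20, 37, 46, 16, 39, 1, 38, 23]
Tree (level-order array): [15, 1, 20, None, None, 16, 37, None, None, 23, 46, None, None, 39, None, 38]
BFS from the root, enqueuing left then right child of each popped node:
  queue [15] -> pop 15, enqueue [1, 20], visited so far: [15]
  queue [1, 20] -> pop 1, enqueue [none], visited so far: [15, 1]
  queue [20] -> pop 20, enqueue [16, 37], visited so far: [15, 1, 20]
  queue [16, 37] -> pop 16, enqueue [none], visited so far: [15, 1, 20, 16]
  queue [37] -> pop 37, enqueue [23, 46], visited so far: [15, 1, 20, 16, 37]
  queue [23, 46] -> pop 23, enqueue [none], visited so far: [15, 1, 20, 16, 37, 23]
  queue [46] -> pop 46, enqueue [39], visited so far: [15, 1, 20, 16, 37, 23, 46]
  queue [39] -> pop 39, enqueue [38], visited so far: [15, 1, 20, 16, 37, 23, 46, 39]
  queue [38] -> pop 38, enqueue [none], visited so far: [15, 1, 20, 16, 37, 23, 46, 39, 38]
Result: [15, 1, 20, 16, 37, 23, 46, 39, 38]


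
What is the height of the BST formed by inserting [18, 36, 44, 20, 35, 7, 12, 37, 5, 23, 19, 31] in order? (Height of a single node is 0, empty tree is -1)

Insertion order: [18, 36, 44, 20, 35, 7, 12, 37, 5, 23, 19, 31]
Tree (level-order array): [18, 7, 36, 5, 12, 20, 44, None, None, None, None, 19, 35, 37, None, None, None, 23, None, None, None, None, 31]
Compute height bottom-up (empty subtree = -1):
  height(5) = 1 + max(-1, -1) = 0
  height(12) = 1 + max(-1, -1) = 0
  height(7) = 1 + max(0, 0) = 1
  height(19) = 1 + max(-1, -1) = 0
  height(31) = 1 + max(-1, -1) = 0
  height(23) = 1 + max(-1, 0) = 1
  height(35) = 1 + max(1, -1) = 2
  height(20) = 1 + max(0, 2) = 3
  height(37) = 1 + max(-1, -1) = 0
  height(44) = 1 + max(0, -1) = 1
  height(36) = 1 + max(3, 1) = 4
  height(18) = 1 + max(1, 4) = 5
Height = 5


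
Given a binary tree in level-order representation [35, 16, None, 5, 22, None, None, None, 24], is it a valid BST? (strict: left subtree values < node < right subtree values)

Level-order array: [35, 16, None, 5, 22, None, None, None, 24]
Validate using subtree bounds (lo, hi): at each node, require lo < value < hi,
then recurse left with hi=value and right with lo=value.
Preorder trace (stopping at first violation):
  at node 35 with bounds (-inf, +inf): OK
  at node 16 with bounds (-inf, 35): OK
  at node 5 with bounds (-inf, 16): OK
  at node 22 with bounds (16, 35): OK
  at node 24 with bounds (22, 35): OK
No violation found at any node.
Result: Valid BST


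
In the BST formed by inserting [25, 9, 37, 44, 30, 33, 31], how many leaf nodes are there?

Tree built from: [25, 9, 37, 44, 30, 33, 31]
Tree (level-order array): [25, 9, 37, None, None, 30, 44, None, 33, None, None, 31]
Rule: A leaf has 0 children.
Per-node child counts:
  node 25: 2 child(ren)
  node 9: 0 child(ren)
  node 37: 2 child(ren)
  node 30: 1 child(ren)
  node 33: 1 child(ren)
  node 31: 0 child(ren)
  node 44: 0 child(ren)
Matching nodes: [9, 31, 44]
Count of leaf nodes: 3


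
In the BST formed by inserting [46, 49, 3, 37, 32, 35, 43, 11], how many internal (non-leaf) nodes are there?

Tree built from: [46, 49, 3, 37, 32, 35, 43, 11]
Tree (level-order array): [46, 3, 49, None, 37, None, None, 32, 43, 11, 35]
Rule: An internal node has at least one child.
Per-node child counts:
  node 46: 2 child(ren)
  node 3: 1 child(ren)
  node 37: 2 child(ren)
  node 32: 2 child(ren)
  node 11: 0 child(ren)
  node 35: 0 child(ren)
  node 43: 0 child(ren)
  node 49: 0 child(ren)
Matching nodes: [46, 3, 37, 32]
Count of internal (non-leaf) nodes: 4


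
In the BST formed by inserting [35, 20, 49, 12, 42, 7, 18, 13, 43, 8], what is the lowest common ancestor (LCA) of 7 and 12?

Tree insertion order: [35, 20, 49, 12, 42, 7, 18, 13, 43, 8]
Tree (level-order array): [35, 20, 49, 12, None, 42, None, 7, 18, None, 43, None, 8, 13]
In a BST, the LCA of p=7, q=12 is the first node v on the
root-to-leaf path with p <= v <= q (go left if both < v, right if both > v).
Walk from root:
  at 35: both 7 and 12 < 35, go left
  at 20: both 7 and 12 < 20, go left
  at 12: 7 <= 12 <= 12, this is the LCA
LCA = 12


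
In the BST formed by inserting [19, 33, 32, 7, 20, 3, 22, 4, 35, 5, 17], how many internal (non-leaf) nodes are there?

Tree built from: [19, 33, 32, 7, 20, 3, 22, 4, 35, 5, 17]
Tree (level-order array): [19, 7, 33, 3, 17, 32, 35, None, 4, None, None, 20, None, None, None, None, 5, None, 22]
Rule: An internal node has at least one child.
Per-node child counts:
  node 19: 2 child(ren)
  node 7: 2 child(ren)
  node 3: 1 child(ren)
  node 4: 1 child(ren)
  node 5: 0 child(ren)
  node 17: 0 child(ren)
  node 33: 2 child(ren)
  node 32: 1 child(ren)
  node 20: 1 child(ren)
  node 22: 0 child(ren)
  node 35: 0 child(ren)
Matching nodes: [19, 7, 3, 4, 33, 32, 20]
Count of internal (non-leaf) nodes: 7


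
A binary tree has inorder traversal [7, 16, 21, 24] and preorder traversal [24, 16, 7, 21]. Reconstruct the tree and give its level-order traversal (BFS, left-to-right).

Inorder:  [7, 16, 21, 24]
Preorder: [24, 16, 7, 21]
Algorithm: preorder visits root first, so consume preorder in order;
for each root, split the current inorder slice at that value into
left-subtree inorder and right-subtree inorder, then recurse.
Recursive splits:
  root=24; inorder splits into left=[7, 16, 21], right=[]
  root=16; inorder splits into left=[7], right=[21]
  root=7; inorder splits into left=[], right=[]
  root=21; inorder splits into left=[], right=[]
Reconstructed level-order: [24, 16, 7, 21]


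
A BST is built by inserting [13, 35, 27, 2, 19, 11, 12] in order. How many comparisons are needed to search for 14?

Search path for 14: 13 -> 35 -> 27 -> 19
Found: False
Comparisons: 4


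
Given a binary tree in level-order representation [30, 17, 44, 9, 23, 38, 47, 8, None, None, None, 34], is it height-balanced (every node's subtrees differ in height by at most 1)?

Tree (level-order array): [30, 17, 44, 9, 23, 38, 47, 8, None, None, None, 34]
Definition: a tree is height-balanced if, at every node, |h(left) - h(right)| <= 1 (empty subtree has height -1).
Bottom-up per-node check:
  node 8: h_left=-1, h_right=-1, diff=0 [OK], height=0
  node 9: h_left=0, h_right=-1, diff=1 [OK], height=1
  node 23: h_left=-1, h_right=-1, diff=0 [OK], height=0
  node 17: h_left=1, h_right=0, diff=1 [OK], height=2
  node 34: h_left=-1, h_right=-1, diff=0 [OK], height=0
  node 38: h_left=0, h_right=-1, diff=1 [OK], height=1
  node 47: h_left=-1, h_right=-1, diff=0 [OK], height=0
  node 44: h_left=1, h_right=0, diff=1 [OK], height=2
  node 30: h_left=2, h_right=2, diff=0 [OK], height=3
All nodes satisfy the balance condition.
Result: Balanced


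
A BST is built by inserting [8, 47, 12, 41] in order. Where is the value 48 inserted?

Starting tree (level order): [8, None, 47, 12, None, None, 41]
Insertion path: 8 -> 47
Result: insert 48 as right child of 47
Final tree (level order): [8, None, 47, 12, 48, None, 41]


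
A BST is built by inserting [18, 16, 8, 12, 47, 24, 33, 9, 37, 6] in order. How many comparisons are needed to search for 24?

Search path for 24: 18 -> 47 -> 24
Found: True
Comparisons: 3


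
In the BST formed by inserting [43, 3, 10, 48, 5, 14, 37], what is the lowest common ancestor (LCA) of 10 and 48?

Tree insertion order: [43, 3, 10, 48, 5, 14, 37]
Tree (level-order array): [43, 3, 48, None, 10, None, None, 5, 14, None, None, None, 37]
In a BST, the LCA of p=10, q=48 is the first node v on the
root-to-leaf path with p <= v <= q (go left if both < v, right if both > v).
Walk from root:
  at 43: 10 <= 43 <= 48, this is the LCA
LCA = 43


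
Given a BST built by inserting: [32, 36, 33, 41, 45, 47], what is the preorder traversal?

Tree insertion order: [32, 36, 33, 41, 45, 47]
Tree (level-order array): [32, None, 36, 33, 41, None, None, None, 45, None, 47]
Preorder traversal: [32, 36, 33, 41, 45, 47]


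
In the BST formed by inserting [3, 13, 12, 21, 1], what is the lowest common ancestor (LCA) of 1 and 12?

Tree insertion order: [3, 13, 12, 21, 1]
Tree (level-order array): [3, 1, 13, None, None, 12, 21]
In a BST, the LCA of p=1, q=12 is the first node v on the
root-to-leaf path with p <= v <= q (go left if both < v, right if both > v).
Walk from root:
  at 3: 1 <= 3 <= 12, this is the LCA
LCA = 3


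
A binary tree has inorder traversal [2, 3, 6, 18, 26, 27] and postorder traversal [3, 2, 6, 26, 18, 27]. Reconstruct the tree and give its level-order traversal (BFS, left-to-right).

Inorder:   [2, 3, 6, 18, 26, 27]
Postorder: [3, 2, 6, 26, 18, 27]
Algorithm: postorder visits root last, so walk postorder right-to-left;
each value is the root of the current inorder slice — split it at that
value, recurse on the right subtree first, then the left.
Recursive splits:
  root=27; inorder splits into left=[2, 3, 6, 18, 26], right=[]
  root=18; inorder splits into left=[2, 3, 6], right=[26]
  root=26; inorder splits into left=[], right=[]
  root=6; inorder splits into left=[2, 3], right=[]
  root=2; inorder splits into left=[], right=[3]
  root=3; inorder splits into left=[], right=[]
Reconstructed level-order: [27, 18, 6, 26, 2, 3]


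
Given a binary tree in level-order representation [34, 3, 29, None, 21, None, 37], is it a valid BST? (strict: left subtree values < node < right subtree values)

Level-order array: [34, 3, 29, None, 21, None, 37]
Validate using subtree bounds (lo, hi): at each node, require lo < value < hi,
then recurse left with hi=value and right with lo=value.
Preorder trace (stopping at first violation):
  at node 34 with bounds (-inf, +inf): OK
  at node 3 with bounds (-inf, 34): OK
  at node 21 with bounds (3, 34): OK
  at node 29 with bounds (34, +inf): VIOLATION
Node 29 violates its bound: not (34 < 29 < +inf).
Result: Not a valid BST


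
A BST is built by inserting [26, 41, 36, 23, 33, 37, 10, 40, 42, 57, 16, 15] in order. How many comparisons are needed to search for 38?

Search path for 38: 26 -> 41 -> 36 -> 37 -> 40
Found: False
Comparisons: 5


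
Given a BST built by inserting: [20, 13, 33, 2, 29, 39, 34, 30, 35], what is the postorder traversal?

Tree insertion order: [20, 13, 33, 2, 29, 39, 34, 30, 35]
Tree (level-order array): [20, 13, 33, 2, None, 29, 39, None, None, None, 30, 34, None, None, None, None, 35]
Postorder traversal: [2, 13, 30, 29, 35, 34, 39, 33, 20]


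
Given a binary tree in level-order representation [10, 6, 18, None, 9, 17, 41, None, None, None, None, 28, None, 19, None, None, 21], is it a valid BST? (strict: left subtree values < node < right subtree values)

Level-order array: [10, 6, 18, None, 9, 17, 41, None, None, None, None, 28, None, 19, None, None, 21]
Validate using subtree bounds (lo, hi): at each node, require lo < value < hi,
then recurse left with hi=value and right with lo=value.
Preorder trace (stopping at first violation):
  at node 10 with bounds (-inf, +inf): OK
  at node 6 with bounds (-inf, 10): OK
  at node 9 with bounds (6, 10): OK
  at node 18 with bounds (10, +inf): OK
  at node 17 with bounds (10, 18): OK
  at node 41 with bounds (18, +inf): OK
  at node 28 with bounds (18, 41): OK
  at node 19 with bounds (18, 28): OK
  at node 21 with bounds (19, 28): OK
No violation found at any node.
Result: Valid BST
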